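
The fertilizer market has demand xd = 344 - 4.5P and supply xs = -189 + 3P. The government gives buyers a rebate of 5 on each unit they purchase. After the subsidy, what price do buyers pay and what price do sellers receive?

Buyers pay 1036/15; sellers receive 1111/15

Pre-subsidy: 344 - 4.5P = -189 + 3P gives P* = 1066/15, x* = 24.2.
With the rebate, buyers effectively pay Pb = Ps − 5, where Ps is the price sellers receive.
Demand in terms of Ps becomes xd = 344 − 4.5(Ps − 5) = 366.5 - 4.5Ps. Setting this equal to supply: 366.5 - 4.5Ps = -189 + 3Ps, so Ps = 1111/15.
Buyers pay Pb = 1111/15 − 5 = 1036/15; x' = -189 + 3·(1111/15) = 33.2.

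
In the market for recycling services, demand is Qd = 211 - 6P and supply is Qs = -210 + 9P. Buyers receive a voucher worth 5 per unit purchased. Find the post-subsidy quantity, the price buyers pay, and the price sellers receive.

Pre-subsidy: 211 - 6P = -210 + 9P gives P* = 421/15, Q* = 42.6.
With the rebate, buyers effectively pay Pb = Ps − 5, where Ps is the price sellers receive.
Demand in terms of Ps becomes Qd = 211 − 6(Ps − 5) = 241 - 6Ps. Setting this equal to supply: 241 - 6Ps = -210 + 9Ps, so Ps = 451/15.
Buyers pay Pb = 451/15 − 5 = 376/15; Q' = -210 + 9·(451/15) = 60.6.

Q' = 60.6; buyers pay 376/15; sellers receive 451/15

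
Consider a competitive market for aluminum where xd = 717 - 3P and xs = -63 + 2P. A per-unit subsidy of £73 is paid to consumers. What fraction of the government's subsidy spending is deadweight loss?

DWL / government spending = 73/561

Pre-subsidy: 717 - 3P = -63 + 2P gives P* = 156, x* = 249.
With the rebate, buyers effectively pay Pb = Ps − 73, where Ps is the price sellers receive.
Demand in terms of Ps becomes xd = 717 − 3(Ps − 73) = 936 - 3Ps. Setting this equal to supply: 936 - 3Ps = -63 + 2Ps, so Ps = 199.8.
Buyers pay Pb = 199.8 − 73 = 126.8; x' = -63 + 2·199.8 = 336.6.
ΔCS = ½(249 + 336.6)(156 − 126.8) = 8549.76; ΔPS = ½(249 + 336.6)(199.8 − 156) = 12824.64.
Government spending = 73 × 336.6 = 24571.8.
DWL = ½ × 73 × (336.6 − 249) = 3197.4; fraction = 3197.4 / 24571.8 = 73/561.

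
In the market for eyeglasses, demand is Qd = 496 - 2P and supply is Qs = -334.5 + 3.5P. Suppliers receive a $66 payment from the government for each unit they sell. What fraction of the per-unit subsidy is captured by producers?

Pre-subsidy: 496 - 2P = -334.5 + 3.5P gives P* = 151, Q* = 194.
With the subsidy, sellers receive Ps = Pb + 66 for each unit, where Pb is the price buyers pay.
Supply in terms of Pb becomes Qs = -334.5 + 3.5(Pb + 66) = -103.5 + 3.5Pb. Setting this equal to demand: 496 - 2Pb = -103.5 + 3.5Pb, so Pb = 109.
Sellers receive Ps = 109 + 66 = 175; Q' = 496 − 2·109 = 278.
Buyers' price falls by P* − Pb = 151 − 109 = 42; sellers' price rises by Ps − P* = 175 − 151 = 24.
So producers capture 24/66 = 4/11 of each unit of subsidy.

Producer share = 4/11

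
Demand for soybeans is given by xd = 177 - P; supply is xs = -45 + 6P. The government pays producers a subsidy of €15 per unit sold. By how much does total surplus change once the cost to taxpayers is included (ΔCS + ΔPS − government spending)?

Net change in total surplus = -675/7

Pre-subsidy: 177 - P = -45 + 6P gives P* = 222/7, x* = 1017/7.
With the subsidy, sellers receive Ps = Pb + 15 for each unit, where Pb is the price buyers pay.
Supply in terms of Pb becomes xs = -45 + 6(Pb + 15) = 45 + 6Pb. Setting this equal to demand: 177 - Pb = 45 + 6Pb, so Pb = 132/7.
Sellers receive Ps = 132/7 + 15 = 237/7; x' = 177 − 1·(132/7) = 1107/7.
ΔCS = ½(1017/7 + 1107/7)(222/7 − 132/7) = 95580/49; ΔPS = ½(1017/7 + 1107/7)(237/7 − 222/7) = 15930/49.
Government spending = 15 × 1107/7 = 16605/7.
Net change = 95580/49 + 15930/49 − 16605/7 = -675/7. The loss equals the DWL triangle ½·15·90/7.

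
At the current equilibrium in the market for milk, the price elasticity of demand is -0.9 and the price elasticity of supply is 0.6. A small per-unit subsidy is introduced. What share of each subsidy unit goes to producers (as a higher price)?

For a small subsidy around the equilibrium, the benefit split depends on the relative slopes, which at a point are proportional to the elasticities.
Buyer share = εs/(εs + |εd|) = 0.6/(0.6 + 0.9) = 0.4; seller share = |εd|/(εs + |εd|) = 0.6.
So producers capture 0.6 of the subsidy.

Producer share = 0.6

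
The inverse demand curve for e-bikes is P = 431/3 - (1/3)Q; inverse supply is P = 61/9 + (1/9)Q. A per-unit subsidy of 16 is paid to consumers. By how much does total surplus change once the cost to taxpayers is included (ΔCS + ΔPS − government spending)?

Pre-subsidy: 431/3 - (1/3)Q = 61/9 + (1/9)Q gives Q* = 308 and P* = 41.
With the rebate, buyers effectively pay Pb = Ps − 16, where Ps is the price sellers receive.
On the curves, Pb = 431/3 - (1/3)Q and Ps = 61/9 + (1/9)Q; the wedge Ps − Pb = 16 gives 61/9 + (1/9)Q − (431/3 - (1/3)Q) = 16, so Q' = 344.
Then Pb = 431/3 − (1/3)·344 = 29 and Ps = 61/9 + (1/9)·344 = 45.
ΔCS = ½(308 + 344)(41 − 29) = 3912; ΔPS = ½(308 + 344)(45 − 41) = 1304.
Government spending = 16 × 344 = 5504.
Net change = 3912 + 1304 − 5504 = -288. The loss equals the DWL triangle ½·16·36.

Net change in total surplus = -288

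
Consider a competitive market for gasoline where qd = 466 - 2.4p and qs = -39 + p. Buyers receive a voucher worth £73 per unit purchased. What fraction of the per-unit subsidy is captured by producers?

Producer share = 12/17

Pre-subsidy: 466 - 2.4p = -39 + p gives p* = 2525/17, q* = 1862/17.
With the rebate, buyers effectively pay pb = ps − 73, where ps is the price sellers receive.
Demand in terms of ps becomes qd = 466 − 2.4(ps − 73) = 641.2 - 2.4ps. Setting this equal to supply: 641.2 - 2.4ps = -39 + ps, so ps = 3401/17.
Buyers pay pb = 3401/17 − 73 = 2160/17; q' = -39 + 1·(3401/17) = 2738/17.
Buyers' price falls by p* − pb = 2525/17 − 2160/17 = 365/17; sellers' price rises by ps − p* = 3401/17 − 2525/17 = 876/17.
So producers capture (876/17)/73 = 12/17 of each unit of subsidy.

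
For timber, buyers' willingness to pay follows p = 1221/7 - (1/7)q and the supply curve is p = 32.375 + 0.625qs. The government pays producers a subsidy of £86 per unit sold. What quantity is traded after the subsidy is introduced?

Pre-subsidy: 1221/7 - (1/7)q = 32.375 + 0.625q gives q* = 185 and p* = 148.
With the subsidy, sellers receive ps = pb + 86 for each unit, where pb is the price buyers pay.
On the curves, pb = 1221/7 - (1/7)q and ps = 32.375 + 0.625q; the wedge ps − pb = 86 gives 32.375 + 0.625q − (1221/7 - (1/7)q) = 86, so q' = 297.
Then pb = 1221/7 − (1/7)·297 = 132 and ps = 32.375 + 0.625·297 = 218.

q' = 297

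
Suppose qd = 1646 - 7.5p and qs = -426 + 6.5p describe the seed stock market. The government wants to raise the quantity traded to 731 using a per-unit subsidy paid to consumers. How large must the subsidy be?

Required subsidy s = 56 per unit

At q = 731, invert demand for the buyer price: pb = (1646 − 731)/7.5 = 122; invert supply for the seller price: ps = (731 − (-426))/6.5 = 178.
The subsidy must fill the gap: s = ps − pb = 178 − 122 = 56.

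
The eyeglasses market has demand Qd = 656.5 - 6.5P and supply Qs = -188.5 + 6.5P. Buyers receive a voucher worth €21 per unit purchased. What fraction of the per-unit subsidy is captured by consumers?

Pre-subsidy: 656.5 - 6.5P = -188.5 + 6.5P gives P* = 65, Q* = 234.
With the rebate, buyers effectively pay Pb = Ps − 21, where Ps is the price sellers receive.
Demand in terms of Ps becomes Qd = 656.5 − 6.5(Ps − 21) = 793 - 6.5Ps. Setting this equal to supply: 793 - 6.5Ps = -188.5 + 6.5Ps, so Ps = 75.5.
Buyers pay Pb = 75.5 − 21 = 54.5; Q' = -188.5 + 6.5·75.5 = 302.25.
Buyers' price falls by P* − Pb = 65 − 54.5 = 10.5; sellers' price rises by Ps − P* = 75.5 − 65 = 10.5.
So consumers capture 10.5/21 = 0.5 of each unit of subsidy.

Consumer share = 0.5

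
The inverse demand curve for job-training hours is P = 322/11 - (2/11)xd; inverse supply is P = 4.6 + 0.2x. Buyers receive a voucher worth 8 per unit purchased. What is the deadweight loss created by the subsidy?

Deadweight loss = 1760/21

Pre-subsidy: 322/11 - (2/11)x = 4.6 + 0.2x gives x* = 1357/21 and P* = 368/21.
With the rebate, buyers effectively pay Pb = Ps − 8, where Ps is the price sellers receive.
On the curves, Pb = 322/11 - (2/11)x and Ps = 4.6 + 0.2x; the wedge Ps − Pb = 8 gives 4.6 + 0.2x − (322/11 - (2/11)x) = 8, so x' = 599/7.
Then Pb = 322/11 − (2/11)·(599/7) = 96/7 and Ps = 4.6 + 0.2·(599/7) = 152/7.
The subsidy expands output by 599/7 − 1357/21 = 440/21 past the efficient level; on those units the gap between marginal cost and willingness to pay runs from 0 up to 8.
DWL = ½ × 8 × 440/21 = 1760/21.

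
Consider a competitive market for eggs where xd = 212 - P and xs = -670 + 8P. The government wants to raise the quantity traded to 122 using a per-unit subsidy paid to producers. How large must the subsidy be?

Required subsidy s = 9 per unit

At x = 122, invert demand for the buyer price: Pb = (212 − 122)/1 = 90; invert supply for the seller price: Ps = (122 − (-670))/8 = 99.
The subsidy must fill the gap: s = Ps − Pb = 99 − 90 = 9.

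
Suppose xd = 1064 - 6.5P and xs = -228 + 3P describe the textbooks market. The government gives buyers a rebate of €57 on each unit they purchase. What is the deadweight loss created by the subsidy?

Pre-subsidy: 1064 - 6.5P = -228 + 3P gives P* = 136, x* = 180.
With the rebate, buyers effectively pay Pb = Ps − 57, where Ps is the price sellers receive.
Demand in terms of Ps becomes xd = 1064 − 6.5(Ps − 57) = 1434.5 - 6.5Ps. Setting this equal to supply: 1434.5 - 6.5Ps = -228 + 3Ps, so Ps = 175.
Buyers pay Pb = 175 − 57 = 118; x' = -228 + 3·175 = 297.
The subsidy expands output by 297 − 180 = 117 past the efficient level; on those units the gap between marginal cost and willingness to pay runs from 0 up to 57.
DWL = ½ × 57 × 117 = 3334.5.

Deadweight loss = €3334.5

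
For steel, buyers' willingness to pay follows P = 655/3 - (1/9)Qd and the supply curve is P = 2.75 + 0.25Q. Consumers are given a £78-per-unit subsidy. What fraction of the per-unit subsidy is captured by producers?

Producer share = 9/13

Pre-subsidy: 655/3 - (1/9)Q = 2.75 + 0.25Q gives Q* = 597 and P* = 152.
With the rebate, buyers effectively pay Pb = Ps − 78, where Ps is the price sellers receive.
On the curves, Pb = 655/3 - (1/9)Q and Ps = 2.75 + 0.25Q; the wedge Ps − Pb = 78 gives 2.75 + 0.25Q − (655/3 - (1/9)Q) = 78, so Q' = 813.
Then Pb = 655/3 − (1/9)·813 = 128 and Ps = 2.75 + 0.25·813 = 206.
Buyers' price falls by P* − Pb = 152 − 128 = 24; sellers' price rises by Ps − P* = 206 − 152 = 54.
So producers capture 54/78 = 9/13 of each unit of subsidy.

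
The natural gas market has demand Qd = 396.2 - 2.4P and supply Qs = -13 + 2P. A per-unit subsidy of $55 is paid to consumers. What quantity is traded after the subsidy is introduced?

Pre-subsidy: 396.2 - 2.4P = -13 + 2P gives P* = 93, Q* = 173.
With the rebate, buyers effectively pay Pb = Ps − 55, where Ps is the price sellers receive.
Demand in terms of Ps becomes Qd = 396.2 − 2.4(Ps − 55) = 528.2 - 2.4Ps. Setting this equal to supply: 528.2 - 2.4Ps = -13 + 2Ps, so Ps = 123.
Buyers pay Pb = 123 − 55 = 68; Q' = -13 + 2·123 = 233.

Q' = 233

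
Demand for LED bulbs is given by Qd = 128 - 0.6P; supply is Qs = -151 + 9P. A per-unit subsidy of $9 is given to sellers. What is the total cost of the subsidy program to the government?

Pre-subsidy: 128 - 0.6P = -151 + 9P gives P* = 29.0625, Q* = 110.5625.
With the subsidy, sellers receive Ps = Pb + 9 for each unit, where Pb is the price buyers pay.
Supply in terms of Pb becomes Qs = -151 + 9(Pb + 9) = -70 + 9Pb. Setting this equal to demand: 128 - 0.6Pb = -70 + 9Pb, so Pb = 20.625.
Sellers receive Ps = 20.625 + 9 = 29.625; Q' = 128 − 0.6·20.625 = 115.625.
Government outlay = subsidy × quantity = 9 × 115.625 = 1040.625.

Government cost = $1040.625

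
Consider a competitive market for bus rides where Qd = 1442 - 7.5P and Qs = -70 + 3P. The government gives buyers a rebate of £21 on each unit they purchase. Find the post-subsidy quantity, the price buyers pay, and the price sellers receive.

Q' = 407; buyers pay £138; sellers receive £159

Pre-subsidy: 1442 - 7.5P = -70 + 3P gives P* = 144, Q* = 362.
With the rebate, buyers effectively pay Pb = Ps − 21, where Ps is the price sellers receive.
Demand in terms of Ps becomes Qd = 1442 − 7.5(Ps − 21) = 1599.5 - 7.5Ps. Setting this equal to supply: 1599.5 - 7.5Ps = -70 + 3Ps, so Ps = 159.
Buyers pay Pb = 159 − 21 = 138; Q' = -70 + 3·159 = 407.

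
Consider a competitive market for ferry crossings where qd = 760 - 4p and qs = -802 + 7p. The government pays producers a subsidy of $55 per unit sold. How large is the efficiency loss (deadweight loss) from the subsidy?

Deadweight loss = $3850

Pre-subsidy: 760 - 4p = -802 + 7p gives p* = 142, q* = 192.
With the subsidy, sellers receive ps = pb + 55 for each unit, where pb is the price buyers pay.
Supply in terms of pb becomes qs = -802 + 7(pb + 55) = -417 + 7pb. Setting this equal to demand: 760 - 4pb = -417 + 7pb, so pb = 107.
Sellers receive ps = 107 + 55 = 162; q' = 760 − 4·107 = 332.
The subsidy expands output by 332 − 192 = 140 past the efficient level; on those units the gap between marginal cost and willingness to pay runs from 0 up to 55.
DWL = ½ × 55 × 140 = 3850.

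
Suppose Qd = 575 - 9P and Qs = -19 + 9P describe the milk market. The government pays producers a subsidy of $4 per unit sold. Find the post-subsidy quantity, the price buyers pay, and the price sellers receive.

Q' = 296; buyers pay $31; sellers receive $35

Pre-subsidy: 575 - 9P = -19 + 9P gives P* = 33, Q* = 278.
With the subsidy, sellers receive Ps = Pb + 4 for each unit, where Pb is the price buyers pay.
Supply in terms of Pb becomes Qs = -19 + 9(Pb + 4) = 17 + 9Pb. Setting this equal to demand: 575 - 9Pb = 17 + 9Pb, so Pb = 31.
Sellers receive Ps = 31 + 4 = 35; Q' = 575 − 9·31 = 296.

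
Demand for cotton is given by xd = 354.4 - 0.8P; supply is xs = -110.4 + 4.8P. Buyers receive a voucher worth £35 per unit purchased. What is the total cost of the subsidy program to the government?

Pre-subsidy: 354.4 - 0.8P = -110.4 + 4.8P gives P* = 83, x* = 288.
With the rebate, buyers effectively pay Pb = Ps − 35, where Ps is the price sellers receive.
Demand in terms of Ps becomes xd = 354.4 − 0.8(Ps − 35) = 382.4 - 0.8Ps. Setting this equal to supply: 382.4 - 0.8Ps = -110.4 + 4.8Ps, so Ps = 88.
Buyers pay Pb = 88 − 35 = 53; x' = -110.4 + 4.8·88 = 312.
Government outlay = subsidy × quantity = 35 × 312 = 10920.

Government cost = £10920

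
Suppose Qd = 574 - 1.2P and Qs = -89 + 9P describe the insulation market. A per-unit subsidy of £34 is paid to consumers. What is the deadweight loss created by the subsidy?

Deadweight loss = £612

Pre-subsidy: 574 - 1.2P = -89 + 9P gives P* = 65, Q* = 496.
With the rebate, buyers effectively pay Pb = Ps − 34, where Ps is the price sellers receive.
Demand in terms of Ps becomes Qd = 574 − 1.2(Ps − 34) = 614.8 - 1.2Ps. Setting this equal to supply: 614.8 - 1.2Ps = -89 + 9Ps, so Ps = 69.
Buyers pay Pb = 69 − 34 = 35; Q' = -89 + 9·69 = 532.
The subsidy expands output by 532 − 496 = 36 past the efficient level; on those units the gap between marginal cost and willingness to pay runs from 0 up to 34.
DWL = ½ × 34 × 36 = 612.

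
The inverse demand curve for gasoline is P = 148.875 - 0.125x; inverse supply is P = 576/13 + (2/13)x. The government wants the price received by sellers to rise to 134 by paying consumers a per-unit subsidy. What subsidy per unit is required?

Required subsidy s = 58 per unit

At a seller price of 134, quantity supplied is -288 + 6.5·134 = 583.
Buyers absorb 583 only when they pay Pb = 148.875 − 0.125·583 = 76.
s = Ps − Pb = 134 − 76 = 58.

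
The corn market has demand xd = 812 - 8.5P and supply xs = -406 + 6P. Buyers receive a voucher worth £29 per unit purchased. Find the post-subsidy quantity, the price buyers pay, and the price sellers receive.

Pre-subsidy: 812 - 8.5P = -406 + 6P gives P* = 84, x* = 98.
With the rebate, buyers effectively pay Pb = Ps − 29, where Ps is the price sellers receive.
Demand in terms of Ps becomes xd = 812 − 8.5(Ps − 29) = 1058.5 - 8.5Ps. Setting this equal to supply: 1058.5 - 8.5Ps = -406 + 6Ps, so Ps = 101.
Buyers pay Pb = 101 − 29 = 72; x' = -406 + 6·101 = 200.

x' = 200; buyers pay £72; sellers receive £101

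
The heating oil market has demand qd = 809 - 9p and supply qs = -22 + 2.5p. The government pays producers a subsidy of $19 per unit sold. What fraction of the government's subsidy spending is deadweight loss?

Pre-subsidy: 809 - 9p = -22 + 2.5p gives p* = 1662/23, q* = 3649/23.
With the subsidy, sellers receive ps = pb + 19 for each unit, where pb is the price buyers pay.
Supply in terms of pb becomes qs = -22 + 2.5(pb + 19) = 25.5 + 2.5pb. Setting this equal to demand: 809 - 9pb = 25.5 + 2.5pb, so pb = 1567/23.
Sellers receive ps = 1567/23 + 19 = 2004/23; q' = 809 − 9·(1567/23) = 4504/23.
ΔCS = ½(3649/23 + 4504/23)(1662/23 − 1567/23) = 774535/1058; ΔPS = ½(3649/23 + 4504/23)(2004/23 − 1662/23) = 1394163/529.
Government spending = 19 × 4504/23 = 85576/23.
DWL = ½ × 19 × (4504/23 − 3649/23) = 16245/46; fraction = (16245/46) / (85576/23) = 855/9008.

DWL / government spending = 855/9008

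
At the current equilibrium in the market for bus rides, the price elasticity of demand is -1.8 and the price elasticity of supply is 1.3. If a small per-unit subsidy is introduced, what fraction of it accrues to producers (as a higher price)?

For a small subsidy around the equilibrium, the benefit split depends on the relative slopes, which at a point are proportional to the elasticities.
Buyer share = εs/(εs + |εd|) = 1.3/(1.3 + 1.8) = 13/31; seller share = |εd|/(εs + |εd|) = 18/31.
So producers capture 18/31 of the subsidy.

Producer share = 18/31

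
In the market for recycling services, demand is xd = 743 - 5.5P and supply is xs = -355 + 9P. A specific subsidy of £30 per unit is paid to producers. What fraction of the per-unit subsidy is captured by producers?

Producer share = 11/29

Pre-subsidy: 743 - 5.5P = -355 + 9P gives P* = 2196/29, x* = 9469/29.
With the subsidy, sellers receive Ps = Pb + 30 for each unit, where Pb is the price buyers pay.
Supply in terms of Pb becomes xs = -355 + 9(Pb + 30) = -85 + 9Pb. Setting this equal to demand: 743 - 5.5Pb = -85 + 9Pb, so Pb = 1656/29.
Sellers receive Ps = 1656/29 + 30 = 2526/29; x' = 743 − 5.5·(1656/29) = 12439/29.
Buyers' price falls by P* − Pb = 2196/29 − 1656/29 = 540/29; sellers' price rises by Ps − P* = 2526/29 − 2196/29 = 330/29.
So producers capture (330/29)/30 = 11/29 of each unit of subsidy.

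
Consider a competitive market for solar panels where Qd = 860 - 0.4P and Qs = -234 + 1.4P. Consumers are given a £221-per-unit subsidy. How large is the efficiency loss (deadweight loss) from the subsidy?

Pre-subsidy: 860 - 0.4P = -234 + 1.4P gives P* = 5470/9, Q* = 5552/9.
With the rebate, buyers effectively pay Pb = Ps − 221, where Ps is the price sellers receive.
Demand in terms of Ps becomes Qd = 860 − 0.4(Ps − 221) = 948.4 - 0.4Ps. Setting this equal to supply: 948.4 - 0.4Ps = -234 + 1.4Ps, so Ps = 5912/9.
Buyers pay Pb = 5912/9 − 221 = 3923/9; Q' = -234 + 1.4·(5912/9) = 30854/45.
The subsidy expands output by 30854/45 − 5552/9 = 3094/45 past the efficient level; on those units the gap between marginal cost and willingness to pay runs from 0 up to 221.
DWL = ½ × 221 × 3094/45 = 341887/45.

Deadweight loss = 341887/45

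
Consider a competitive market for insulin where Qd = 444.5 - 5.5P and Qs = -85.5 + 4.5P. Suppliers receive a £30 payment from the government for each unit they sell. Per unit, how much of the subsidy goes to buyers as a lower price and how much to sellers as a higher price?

Buyers gain £13.5 per unit; sellers gain £16.5 per unit

Pre-subsidy: 444.5 - 5.5P = -85.5 + 4.5P gives P* = 53, Q* = 153.
With the subsidy, sellers receive Ps = Pb + 30 for each unit, where Pb is the price buyers pay.
Supply in terms of Pb becomes Qs = -85.5 + 4.5(Pb + 30) = 49.5 + 4.5Pb. Setting this equal to demand: 444.5 - 5.5Pb = 49.5 + 4.5Pb, so Pb = 39.5.
Sellers receive Ps = 39.5 + 30 = 69.5; Q' = 444.5 − 5.5·39.5 = 227.25.
Buyers' price falls by P* − Pb = 53 − 39.5 = 13.5; sellers' price rises by Ps − P* = 69.5 − 53 = 16.5.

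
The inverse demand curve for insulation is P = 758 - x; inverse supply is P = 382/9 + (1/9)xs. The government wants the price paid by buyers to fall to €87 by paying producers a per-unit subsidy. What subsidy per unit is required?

Required subsidy s = €30 per unit

At a buyer price of 87, quantity demanded is 758 − 1·87 = 671.
Sellers supply 671 only when they receive Ps = 382/9 + (1/9)·671 = 117.
s = Ps − Pb = 117 − 87 = 30.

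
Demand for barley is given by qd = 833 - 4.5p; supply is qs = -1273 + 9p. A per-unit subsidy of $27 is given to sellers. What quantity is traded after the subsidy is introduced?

q' = 212

Pre-subsidy: 833 - 4.5p = -1273 + 9p gives p* = 156, q* = 131.
With the subsidy, sellers receive ps = pb + 27 for each unit, where pb is the price buyers pay.
Supply in terms of pb becomes qs = -1273 + 9(pb + 27) = -1030 + 9pb. Setting this equal to demand: 833 - 4.5pb = -1030 + 9pb, so pb = 138.
Sellers receive ps = 138 + 27 = 165; q' = 833 − 4.5·138 = 212.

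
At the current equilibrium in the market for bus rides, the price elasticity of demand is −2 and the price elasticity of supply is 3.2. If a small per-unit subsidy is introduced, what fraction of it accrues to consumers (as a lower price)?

Consumer share = 8/13

For a small subsidy around the equilibrium, the benefit split depends on the relative slopes, which at a point are proportional to the elasticities.
Buyer share = εs/(εs + |εd|) = 3.2/(3.2 + 2) = 8/13; seller share = |εd|/(εs + |εd|) = 5/13.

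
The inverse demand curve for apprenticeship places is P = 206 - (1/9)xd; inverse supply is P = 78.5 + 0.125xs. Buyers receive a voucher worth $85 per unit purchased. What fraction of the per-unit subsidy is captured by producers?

Producer share = 9/17

Pre-subsidy: 206 - (1/9)x = 78.5 + 0.125x gives x* = 540 and P* = 146.
With the rebate, buyers effectively pay Pb = Ps − 85, where Ps is the price sellers receive.
On the curves, Pb = 206 - (1/9)x and Ps = 78.5 + 0.125x; the wedge Ps − Pb = 85 gives 78.5 + 0.125x − (206 - (1/9)x) = 85, so x' = 900.
Then Pb = 206 − (1/9)·900 = 106 and Ps = 78.5 + 0.125·900 = 191.
Buyers' price falls by P* − Pb = 146 − 106 = 40; sellers' price rises by Ps − P* = 191 − 146 = 45.
So producers capture 45/85 = 9/17 of each unit of subsidy.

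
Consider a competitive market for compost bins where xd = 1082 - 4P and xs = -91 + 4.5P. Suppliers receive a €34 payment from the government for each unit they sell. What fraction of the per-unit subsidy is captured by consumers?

Consumer share = 9/17

Pre-subsidy: 1082 - 4P = -91 + 4.5P gives P* = 138, x* = 530.
With the subsidy, sellers receive Ps = Pb + 34 for each unit, where Pb is the price buyers pay.
Supply in terms of Pb becomes xs = -91 + 4.5(Pb + 34) = 62 + 4.5Pb. Setting this equal to demand: 1082 - 4Pb = 62 + 4.5Pb, so Pb = 120.
Sellers receive Ps = 120 + 34 = 154; x' = 1082 − 4·120 = 602.
Buyers' price falls by P* − Pb = 138 − 120 = 18; sellers' price rises by Ps − P* = 154 − 138 = 16.
So consumers capture 18/34 = 9/17 of each unit of subsidy.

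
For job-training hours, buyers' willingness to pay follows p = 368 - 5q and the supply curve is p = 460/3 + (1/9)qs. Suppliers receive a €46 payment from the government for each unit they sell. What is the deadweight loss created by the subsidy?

Pre-subsidy: 368 - 5q = 460/3 + (1/9)q gives q* = 42 and p* = 158.
With the subsidy, sellers receive ps = pb + 46 for each unit, where pb is the price buyers pay.
On the curves, pb = 368 - 5q and ps = 460/3 + (1/9)q; the wedge ps − pb = 46 gives 460/3 + (1/9)q − (368 - 5q) = 46, so q' = 51.
Then pb = 368 − 5·51 = 113 and ps = 460/3 + (1/9)·51 = 159.
The subsidy expands output by 51 − 42 = 9 past the efficient level; on those units the gap between marginal cost and willingness to pay runs from 0 up to 46.
DWL = ½ × 46 × 9 = 207.

Deadweight loss = €207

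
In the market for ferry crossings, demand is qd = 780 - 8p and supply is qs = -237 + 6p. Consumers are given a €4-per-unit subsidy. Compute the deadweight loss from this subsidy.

Deadweight loss = 192/7

Pre-subsidy: 780 - 8p = -237 + 6p gives p* = 1017/14, q* = 1392/7.
With the rebate, buyers effectively pay pb = ps − 4, where ps is the price sellers receive.
Demand in terms of ps becomes qd = 780 − 8(ps − 4) = 812 - 8ps. Setting this equal to supply: 812 - 8ps = -237 + 6ps, so ps = 1049/14.
Buyers pay pb = 1049/14 − 4 = 993/14; q' = -237 + 6·(1049/14) = 1488/7.
The subsidy expands output by 1488/7 − 1392/7 = 96/7 past the efficient level; on those units the gap between marginal cost and willingness to pay runs from 0 up to 4.
DWL = ½ × 4 × 96/7 = 192/7.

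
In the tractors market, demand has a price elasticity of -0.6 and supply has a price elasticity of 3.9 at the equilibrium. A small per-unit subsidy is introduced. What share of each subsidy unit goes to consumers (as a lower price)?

Consumer share = 13/15

For a small subsidy around the equilibrium, the benefit split depends on the relative slopes, which at a point are proportional to the elasticities.
Buyer share = εs/(εs + |εd|) = 3.9/(3.9 + 0.6) = 13/15; seller share = |εd|/(εs + |εd|) = 2/15.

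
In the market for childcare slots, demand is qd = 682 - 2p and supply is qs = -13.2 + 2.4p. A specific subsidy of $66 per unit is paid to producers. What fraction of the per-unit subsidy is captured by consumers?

Consumer share = 6/11

Pre-subsidy: 682 - 2p = -13.2 + 2.4p gives p* = 158, q* = 366.
With the subsidy, sellers receive ps = pb + 66 for each unit, where pb is the price buyers pay.
Supply in terms of pb becomes qs = -13.2 + 2.4(pb + 66) = 145.2 + 2.4pb. Setting this equal to demand: 682 - 2pb = 145.2 + 2.4pb, so pb = 122.
Sellers receive ps = 122 + 66 = 188; q' = 682 − 2·122 = 438.
Buyers' price falls by p* − pb = 158 − 122 = 36; sellers' price rises by ps − p* = 188 − 158 = 30.
So consumers capture 36/66 = 6/11 of each unit of subsidy.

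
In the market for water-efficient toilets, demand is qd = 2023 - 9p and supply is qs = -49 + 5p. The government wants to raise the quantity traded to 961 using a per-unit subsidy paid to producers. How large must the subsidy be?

At q = 961, invert demand for the buyer price: pb = (2023 − 961)/9 = 118; invert supply for the seller price: ps = (961 − (-49))/5 = 202.
The subsidy must fill the gap: s = ps − pb = 202 − 118 = 84.

Required subsidy s = 84 per unit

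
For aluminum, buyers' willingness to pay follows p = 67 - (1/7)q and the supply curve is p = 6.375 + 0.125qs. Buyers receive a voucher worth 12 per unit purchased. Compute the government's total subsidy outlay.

Pre-subsidy: 67 - (1/7)q = 6.375 + 0.125q gives q* = 679/3 and p* = 104/3.
With the rebate, buyers effectively pay pb = ps − 12, where ps is the price sellers receive.
On the curves, pb = 67 - (1/7)q and ps = 6.375 + 0.125q; the wedge ps − pb = 12 gives 6.375 + 0.125q − (67 - (1/7)q) = 12, so q' = 4067/15.
Then pb = 67 − (1/7)·(4067/15) = 424/15 and ps = 6.375 + 0.125·(4067/15) = 604/15.
Government outlay = subsidy × quantity = 12 × 4067/15 = 3253.6.

Government cost = 3253.6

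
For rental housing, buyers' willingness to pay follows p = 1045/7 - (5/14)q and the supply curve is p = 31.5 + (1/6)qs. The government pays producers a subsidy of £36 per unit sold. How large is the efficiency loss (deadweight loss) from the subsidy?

Pre-subsidy: 1045/7 - (5/14)q = 31.5 + (1/6)q gives q* = 4947/22 and p* = 3035/44.
With the subsidy, sellers receive ps = pb + 36 for each unit, where pb is the price buyers pay.
On the curves, pb = 1045/7 - (5/14)q and ps = 31.5 + (1/6)q; the wedge ps − pb = 36 gives 31.5 + (1/6)q − (1045/7 - (5/14)q) = 36, so q' = 6459/22.
Then pb = 1045/7 − (5/14)·(6459/22) = 1955/44 and ps = 31.5 + (1/6)·(6459/22) = 3539/44.
The subsidy expands output by 6459/22 − 4947/22 = 756/11 past the efficient level; on those units the gap between marginal cost and willingness to pay runs from 0 up to 36.
DWL = ½ × 36 × 756/11 = 13608/11.

Deadweight loss = 13608/11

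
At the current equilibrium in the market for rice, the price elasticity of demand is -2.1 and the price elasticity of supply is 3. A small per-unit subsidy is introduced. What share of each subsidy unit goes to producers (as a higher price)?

Producer share = 7/17

For a small subsidy around the equilibrium, the benefit split depends on the relative slopes, which at a point are proportional to the elasticities.
Buyer share = εs/(εs + |εd|) = 3/(3 + 2.1) = 10/17; seller share = |εd|/(εs + |εd|) = 7/17.
So producers capture 7/17 of the subsidy.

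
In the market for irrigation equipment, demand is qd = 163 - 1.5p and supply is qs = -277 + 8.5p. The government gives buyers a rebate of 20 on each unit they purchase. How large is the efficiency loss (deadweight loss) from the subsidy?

Pre-subsidy: 163 - 1.5p = -277 + 8.5p gives p* = 44, q* = 97.
With the rebate, buyers effectively pay pb = ps − 20, where ps is the price sellers receive.
Demand in terms of ps becomes qd = 163 − 1.5(ps − 20) = 193 - 1.5ps. Setting this equal to supply: 193 - 1.5ps = -277 + 8.5ps, so ps = 47.
Buyers pay pb = 47 − 20 = 27; q' = -277 + 8.5·47 = 122.5.
The subsidy expands output by 122.5 − 97 = 25.5 past the efficient level; on those units the gap between marginal cost and willingness to pay runs from 0 up to 20.
DWL = ½ × 20 × 25.5 = 255.

Deadweight loss = 255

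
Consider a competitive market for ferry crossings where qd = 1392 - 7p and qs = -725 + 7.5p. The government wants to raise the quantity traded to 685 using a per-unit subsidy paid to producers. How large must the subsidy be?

At q = 685, invert demand for the buyer price: pb = (1392 − 685)/7 = 101; invert supply for the seller price: ps = (685 − (-725))/7.5 = 188.
The subsidy must fill the gap: s = ps − pb = 188 − 101 = 87.

Required subsidy s = 87 per unit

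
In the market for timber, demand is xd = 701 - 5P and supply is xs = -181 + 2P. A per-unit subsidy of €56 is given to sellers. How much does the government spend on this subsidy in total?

Government cost = €8456

Pre-subsidy: 701 - 5P = -181 + 2P gives P* = 126, x* = 71.
With the subsidy, sellers receive Ps = Pb + 56 for each unit, where Pb is the price buyers pay.
Supply in terms of Pb becomes xs = -181 + 2(Pb + 56) = -69 + 2Pb. Setting this equal to demand: 701 - 5Pb = -69 + 2Pb, so Pb = 110.
Sellers receive Ps = 110 + 56 = 166; x' = 701 − 5·110 = 151.
Government outlay = subsidy × quantity = 56 × 151 = 8456.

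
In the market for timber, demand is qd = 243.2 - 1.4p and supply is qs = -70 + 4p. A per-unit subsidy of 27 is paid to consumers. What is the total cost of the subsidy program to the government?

Pre-subsidy: 243.2 - 1.4p = -70 + 4p gives p* = 58, q* = 162.
With the rebate, buyers effectively pay pb = ps − 27, where ps is the price sellers receive.
Demand in terms of ps becomes qd = 243.2 − 1.4(ps − 27) = 281 - 1.4ps. Setting this equal to supply: 281 - 1.4ps = -70 + 4ps, so ps = 65.
Buyers pay pb = 65 − 27 = 38; q' = -70 + 4·65 = 190.
Government outlay = subsidy × quantity = 27 × 190 = 5130.

Government cost = 5130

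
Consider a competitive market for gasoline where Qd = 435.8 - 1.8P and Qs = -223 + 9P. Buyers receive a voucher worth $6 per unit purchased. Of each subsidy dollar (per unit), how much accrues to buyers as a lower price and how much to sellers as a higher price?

Pre-subsidy: 435.8 - 1.8P = -223 + 9P gives P* = 61, Q* = 326.
With the rebate, buyers effectively pay Pb = Ps − 6, where Ps is the price sellers receive.
Demand in terms of Ps becomes Qd = 435.8 − 1.8(Ps − 6) = 446.6 - 1.8Ps. Setting this equal to supply: 446.6 - 1.8Ps = -223 + 9Ps, so Ps = 62.
Buyers pay Pb = 62 − 6 = 56; Q' = -223 + 9·62 = 335.
Buyers' price falls by P* − Pb = 61 − 56 = 5; sellers' price rises by Ps − P* = 62 − 61 = 1.

Buyers gain $5 per unit; sellers gain $1 per unit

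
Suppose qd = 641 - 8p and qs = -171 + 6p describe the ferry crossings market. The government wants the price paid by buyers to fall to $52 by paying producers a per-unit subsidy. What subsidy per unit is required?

Required subsidy s = $14 per unit

At a buyer price of 52, quantity demanded is 641 − 8·52 = 225.
Sellers supply 225 only when they receive ps with -171 + 6·ps = 225, i.e. ps = 66.
s = ps − pb = 66 − 52 = 14.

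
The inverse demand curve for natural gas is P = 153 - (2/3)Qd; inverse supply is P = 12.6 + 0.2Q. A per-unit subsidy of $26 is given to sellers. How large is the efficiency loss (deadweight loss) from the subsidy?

Pre-subsidy: 153 - (2/3)Q = 12.6 + 0.2Q gives Q* = 162 and P* = 45.
With the subsidy, sellers receive Ps = Pb + 26 for each unit, where Pb is the price buyers pay.
On the curves, Pb = 153 - (2/3)Q and Ps = 12.6 + 0.2Q; the wedge Ps − Pb = 26 gives 12.6 + 0.2Q − (153 - (2/3)Q) = 26, so Q' = 192.
Then Pb = 153 − (2/3)·192 = 25 and Ps = 12.6 + 0.2·192 = 51.
The subsidy expands output by 192 − 162 = 30 past the efficient level; on those units the gap between marginal cost and willingness to pay runs from 0 up to 26.
DWL = ½ × 26 × 30 = 390.

Deadweight loss = $390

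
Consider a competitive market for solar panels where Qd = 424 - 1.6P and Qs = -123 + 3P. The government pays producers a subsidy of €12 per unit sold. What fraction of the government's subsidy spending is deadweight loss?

DWL / government spending = 3/118

Pre-subsidy: 424 - 1.6P = -123 + 3P gives P* = 2735/23, Q* = 5376/23.
With the subsidy, sellers receive Ps = Pb + 12 for each unit, where Pb is the price buyers pay.
Supply in terms of Pb becomes Qs = -123 + 3(Pb + 12) = -87 + 3Pb. Setting this equal to demand: 424 - 1.6Pb = -87 + 3Pb, so Pb = 2555/23.
Sellers receive Ps = 2555/23 + 12 = 2831/23; Q' = 424 − 1.6·(2555/23) = 5664/23.
ΔCS = ½(5376/23 + 5664/23)(2735/23 − 2555/23) = 43200/23; ΔPS = ½(5376/23 + 5664/23)(2831/23 − 2735/23) = 23040/23.
Government spending = 12 × 5664/23 = 67968/23.
DWL = ½ × 12 × (5664/23 − 5376/23) = 1728/23; fraction = (1728/23) / (67968/23) = 3/118.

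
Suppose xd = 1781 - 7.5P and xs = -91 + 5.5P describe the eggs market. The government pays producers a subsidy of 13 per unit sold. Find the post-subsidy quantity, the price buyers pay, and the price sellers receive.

Pre-subsidy: 1781 - 7.5P = -91 + 5.5P gives P* = 144, x* = 701.
With the subsidy, sellers receive Ps = Pb + 13 for each unit, where Pb is the price buyers pay.
Supply in terms of Pb becomes xs = -91 + 5.5(Pb + 13) = -19.5 + 5.5Pb. Setting this equal to demand: 1781 - 7.5Pb = -19.5 + 5.5Pb, so Pb = 138.5.
Sellers receive Ps = 138.5 + 13 = 151.5; x' = 1781 − 7.5·138.5 = 742.25.

x' = 742.25; buyers pay 138.5; sellers receive 151.5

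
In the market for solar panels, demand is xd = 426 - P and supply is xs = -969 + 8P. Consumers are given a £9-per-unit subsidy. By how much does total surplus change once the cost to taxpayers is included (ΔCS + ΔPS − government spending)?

Pre-subsidy: 426 - P = -969 + 8P gives P* = 155, x* = 271.
With the rebate, buyers effectively pay Pb = Ps − 9, where Ps is the price sellers receive.
Demand in terms of Ps becomes xd = 426 − 1(Ps − 9) = 435 - Ps. Setting this equal to supply: 435 - Ps = -969 + 8Ps, so Ps = 156.
Buyers pay Pb = 156 − 9 = 147; x' = -969 + 8·156 = 279.
ΔCS = ½(271 + 279)(155 − 147) = 2200; ΔPS = ½(271 + 279)(156 − 155) = 275.
Government spending = 9 × 279 = 2511.
Net change = 2200 + 275 − 2511 = -36. The loss equals the DWL triangle ½·9·8.

Net change in total surplus = -£36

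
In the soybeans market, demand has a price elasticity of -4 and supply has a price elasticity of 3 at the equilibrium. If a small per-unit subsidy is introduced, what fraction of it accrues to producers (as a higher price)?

Producer share = 4/7

For a small subsidy around the equilibrium, the benefit split depends on the relative slopes, which at a point are proportional to the elasticities.
Buyer share = εs/(εs + |εd|) = 3/(3 + 4) = 3/7; seller share = |εd|/(εs + |εd|) = 4/7.
So producers capture 4/7 of the subsidy.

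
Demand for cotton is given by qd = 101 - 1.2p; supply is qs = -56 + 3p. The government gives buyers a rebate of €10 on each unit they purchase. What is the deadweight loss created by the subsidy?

Deadweight loss = 300/7

Pre-subsidy: 101 - 1.2p = -56 + 3p gives p* = 785/21, q* = 393/7.
With the rebate, buyers effectively pay pb = ps − 10, where ps is the price sellers receive.
Demand in terms of ps becomes qd = 101 − 1.2(ps − 10) = 113 - 1.2ps. Setting this equal to supply: 113 - 1.2ps = -56 + 3ps, so ps = 845/21.
Buyers pay pb = 845/21 − 10 = 635/21; q' = -56 + 3·(845/21) = 453/7.
The subsidy expands output by 453/7 − 393/7 = 60/7 past the efficient level; on those units the gap between marginal cost and willingness to pay runs from 0 up to 10.
DWL = ½ × 10 × 60/7 = 300/7.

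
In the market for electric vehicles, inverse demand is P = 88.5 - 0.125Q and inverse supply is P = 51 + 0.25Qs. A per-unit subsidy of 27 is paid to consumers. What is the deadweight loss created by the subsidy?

Pre-subsidy: 88.5 - 0.125Q = 51 + 0.25Q gives Q* = 100 and P* = 76.
With the rebate, buyers effectively pay Pb = Ps − 27, where Ps is the price sellers receive.
On the curves, Pb = 88.5 - 0.125Q and Ps = 51 + 0.25Q; the wedge Ps − Pb = 27 gives 51 + 0.25Q − (88.5 - 0.125Q) = 27, so Q' = 172.
Then Pb = 88.5 − 0.125·172 = 67 and Ps = 51 + 0.25·172 = 94.
The subsidy expands output by 172 − 100 = 72 past the efficient level; on those units the gap between marginal cost and willingness to pay runs from 0 up to 27.
DWL = ½ × 27 × 72 = 972.

Deadweight loss = 972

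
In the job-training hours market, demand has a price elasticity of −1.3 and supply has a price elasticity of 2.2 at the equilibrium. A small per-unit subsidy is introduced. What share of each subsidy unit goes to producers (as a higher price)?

Producer share = 13/35

For a small subsidy around the equilibrium, the benefit split depends on the relative slopes, which at a point are proportional to the elasticities.
Buyer share = εs/(εs + |εd|) = 2.2/(2.2 + 1.3) = 22/35; seller share = |εd|/(εs + |εd|) = 13/35.
So producers capture 13/35 of the subsidy.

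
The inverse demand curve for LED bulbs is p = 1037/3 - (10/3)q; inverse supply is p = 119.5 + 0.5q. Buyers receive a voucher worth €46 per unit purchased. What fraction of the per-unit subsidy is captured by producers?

Pre-subsidy: 1037/3 - (10/3)q = 119.5 + 0.5q gives q* = 59 and p* = 149.
With the rebate, buyers effectively pay pb = ps − 46, where ps is the price sellers receive.
On the curves, pb = 1037/3 - (10/3)q and ps = 119.5 + 0.5q; the wedge ps − pb = 46 gives 119.5 + 0.5q − (1037/3 - (10/3)q) = 46, so q' = 71.
Then pb = 1037/3 − (10/3)·71 = 109 and ps = 119.5 + 0.5·71 = 155.
Buyers' price falls by p* − pb = 149 − 109 = 40; sellers' price rises by ps − p* = 155 − 149 = 6.
So producers capture 6/46 = 3/23 of each unit of subsidy.

Producer share = 3/23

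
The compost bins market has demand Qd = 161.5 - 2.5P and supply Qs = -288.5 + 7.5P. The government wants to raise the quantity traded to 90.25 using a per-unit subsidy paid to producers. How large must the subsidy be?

Required subsidy s = 22 per unit

At Q = 90.25, invert demand for the buyer price: Pb = (161.5 − 90.25)/2.5 = 28.5; invert supply for the seller price: Ps = (90.25 − (-288.5))/7.5 = 50.5.
The subsidy must fill the gap: s = Ps − Pb = 50.5 − 28.5 = 22.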